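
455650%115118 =110296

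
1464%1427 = 37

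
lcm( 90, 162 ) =810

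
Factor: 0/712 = 0= 0^1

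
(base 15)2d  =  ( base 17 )29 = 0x2b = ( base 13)34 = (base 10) 43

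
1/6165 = 1/6165 = 0.00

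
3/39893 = 3/39893 = 0.00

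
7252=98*74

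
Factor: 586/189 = 2^1*3^( - 3 ) * 7^( - 1)*293^1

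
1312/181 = 7+45/181  =  7.25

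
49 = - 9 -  - 58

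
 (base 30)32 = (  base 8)134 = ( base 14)68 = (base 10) 92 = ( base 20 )4C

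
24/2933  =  24/2933 = 0.01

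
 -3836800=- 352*10900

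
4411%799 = 416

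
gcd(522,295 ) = 1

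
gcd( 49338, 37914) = 6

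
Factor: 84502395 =3^2*5^1 * 1217^1*1543^1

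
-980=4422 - 5402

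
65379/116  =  65379/116 = 563.61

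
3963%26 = 11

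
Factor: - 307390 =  - 2^1*5^1* 59^1*521^1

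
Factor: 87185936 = 2^4*587^1*9283^1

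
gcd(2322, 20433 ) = 3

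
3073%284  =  233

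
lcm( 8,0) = 0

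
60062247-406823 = 59655424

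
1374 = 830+544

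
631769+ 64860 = 696629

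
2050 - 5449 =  - 3399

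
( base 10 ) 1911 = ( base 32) 1rn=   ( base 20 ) 4fb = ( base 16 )777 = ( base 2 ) 11101110111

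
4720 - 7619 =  - 2899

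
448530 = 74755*6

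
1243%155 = 3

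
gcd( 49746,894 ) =6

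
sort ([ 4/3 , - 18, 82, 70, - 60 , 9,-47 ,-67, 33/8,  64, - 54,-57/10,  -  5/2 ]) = [ -67 , -60,-54,-47, - 18 , -57/10, - 5/2, 4/3 , 33/8,9,64, 70, 82] 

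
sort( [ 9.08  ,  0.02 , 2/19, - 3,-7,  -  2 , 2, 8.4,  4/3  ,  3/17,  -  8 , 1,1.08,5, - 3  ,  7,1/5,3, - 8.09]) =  [ - 8.09 , - 8 ,-7, - 3, - 3, - 2 , 0.02,2/19, 3/17,1/5,1 , 1.08, 4/3, 2,  3, 5,7, 8.4, 9.08] 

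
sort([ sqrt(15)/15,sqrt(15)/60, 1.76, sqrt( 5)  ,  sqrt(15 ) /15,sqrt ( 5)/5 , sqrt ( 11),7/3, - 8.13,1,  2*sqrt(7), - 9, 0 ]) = [ - 9, - 8.13,0, sqrt(15 )/60,sqrt(15)/15 , sqrt(15)/15, sqrt( 5 ) /5,1, 1.76 , sqrt(5),7/3,sqrt(11),2*  sqrt( 7)]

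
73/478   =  73/478 = 0.15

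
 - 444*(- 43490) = 19309560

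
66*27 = 1782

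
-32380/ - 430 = 3238/43 = 75.30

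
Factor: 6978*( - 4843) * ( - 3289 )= 111149959206= 2^1*3^1 * 11^1*13^1 *23^1 * 29^1* 167^1*1163^1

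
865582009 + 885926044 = 1751508053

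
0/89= 0 = 0.00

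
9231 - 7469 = 1762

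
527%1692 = 527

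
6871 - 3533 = 3338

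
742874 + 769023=1511897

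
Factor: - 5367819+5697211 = 329392=2^4*7^1*17^1*173^1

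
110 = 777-667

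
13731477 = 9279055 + 4452422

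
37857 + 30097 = 67954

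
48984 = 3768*13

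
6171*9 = 55539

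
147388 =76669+70719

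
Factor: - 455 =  - 5^1*7^1*13^1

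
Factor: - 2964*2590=-7676760= - 2^3*3^1*5^1*7^1*13^1*19^1*37^1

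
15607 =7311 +8296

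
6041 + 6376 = 12417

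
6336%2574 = 1188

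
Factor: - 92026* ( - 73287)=6744309462 = 2^1*3^2*11^1 *17^1*47^1* 89^1*479^1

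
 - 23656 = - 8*2957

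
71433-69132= 2301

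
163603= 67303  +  96300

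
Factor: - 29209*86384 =-2^4*5399^1*29209^1 = -2523190256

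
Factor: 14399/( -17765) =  - 5^ ( - 1 )*7^1*11^1*19^(  -  1) = -77/95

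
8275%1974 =379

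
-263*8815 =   -  2318345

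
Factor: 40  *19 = 2^3* 5^1*  19^1 = 760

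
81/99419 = 81/99419 = 0.00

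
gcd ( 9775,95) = 5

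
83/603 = 83/603 = 0.14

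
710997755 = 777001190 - 66003435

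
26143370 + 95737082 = 121880452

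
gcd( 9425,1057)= 1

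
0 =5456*0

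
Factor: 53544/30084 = 194/109 = 2^1 * 97^1*109^( - 1)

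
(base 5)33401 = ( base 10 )2351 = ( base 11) 1848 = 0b100100101111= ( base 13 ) 10BB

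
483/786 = 161/262 =0.61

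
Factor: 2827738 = 2^1*197^1*7177^1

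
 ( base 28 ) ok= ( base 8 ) 1264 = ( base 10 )692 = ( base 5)10232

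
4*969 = 3876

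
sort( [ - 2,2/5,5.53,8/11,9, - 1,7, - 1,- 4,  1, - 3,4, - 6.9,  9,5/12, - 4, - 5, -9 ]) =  [ - 9, - 6.9, - 5, -4, - 4 , - 3, - 2, -1, - 1,  2/5,5/12, 8/11,1,4,5.53  ,  7, 9,9 ]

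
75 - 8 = 67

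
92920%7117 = 399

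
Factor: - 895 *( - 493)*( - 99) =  - 43682265  =  - 3^2*5^1 * 11^1*17^1 * 29^1*179^1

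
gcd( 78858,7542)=18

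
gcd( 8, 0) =8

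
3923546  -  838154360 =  - 834230814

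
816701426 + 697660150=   1514361576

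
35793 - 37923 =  - 2130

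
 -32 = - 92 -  - 60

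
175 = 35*5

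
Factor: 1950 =2^1*3^1 * 5^2*13^1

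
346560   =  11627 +334933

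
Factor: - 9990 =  - 2^1*3^3*5^1*37^1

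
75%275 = 75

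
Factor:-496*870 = -2^5*3^1*5^1*29^1*31^1 = - 431520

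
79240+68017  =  147257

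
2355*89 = 209595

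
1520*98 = 148960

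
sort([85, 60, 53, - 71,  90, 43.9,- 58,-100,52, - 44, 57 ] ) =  [ - 100, - 71,- 58, - 44,43.9,52, 53,  57,  60,  85,90]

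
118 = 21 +97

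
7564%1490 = 114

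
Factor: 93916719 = 3^3*13^1*267569^1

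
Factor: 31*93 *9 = 25947 =3^3*31^2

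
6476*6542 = 42365992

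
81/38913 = 27/12971  =  0.00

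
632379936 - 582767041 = 49612895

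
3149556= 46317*68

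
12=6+6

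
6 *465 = 2790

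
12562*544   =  6833728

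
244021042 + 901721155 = 1145742197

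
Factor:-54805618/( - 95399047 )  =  2^1*7^2*59^ ( - 1)* 79^1*131^( - 1)*7079^1*12343^( - 1) 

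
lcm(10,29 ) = 290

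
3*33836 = 101508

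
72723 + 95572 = 168295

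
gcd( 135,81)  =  27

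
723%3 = 0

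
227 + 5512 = 5739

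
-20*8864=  - 177280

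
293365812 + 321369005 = 614734817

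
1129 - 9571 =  - 8442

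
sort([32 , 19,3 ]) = [ 3 , 19, 32] 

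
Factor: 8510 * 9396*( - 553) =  - 44217857880 = - 2^3*3^4 * 5^1*7^1 * 23^1*29^1*37^1  *  79^1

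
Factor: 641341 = 83^1*7727^1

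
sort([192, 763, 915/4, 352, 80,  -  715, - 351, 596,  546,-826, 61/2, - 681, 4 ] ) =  [  -  826,-715 , - 681,-351, 4, 61/2, 80,192, 915/4,352, 546, 596, 763]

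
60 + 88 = 148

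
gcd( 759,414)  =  69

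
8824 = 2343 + 6481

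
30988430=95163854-64175424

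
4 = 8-4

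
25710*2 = 51420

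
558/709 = 558/709 = 0.79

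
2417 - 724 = 1693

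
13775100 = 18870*730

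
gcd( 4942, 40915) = 7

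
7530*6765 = 50940450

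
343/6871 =343/6871  =  0.05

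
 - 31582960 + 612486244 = 580903284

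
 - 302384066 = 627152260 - 929536326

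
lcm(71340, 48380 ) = 4209060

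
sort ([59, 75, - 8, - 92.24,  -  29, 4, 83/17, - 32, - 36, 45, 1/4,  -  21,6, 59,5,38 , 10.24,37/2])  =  [ - 92.24, - 36, - 32 ,  -  29, - 21, - 8,1/4, 4,  83/17,5,6,10.24,37/2,38,45,  59, 59,75] 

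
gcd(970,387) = 1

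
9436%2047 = 1248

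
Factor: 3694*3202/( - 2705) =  - 2^2*5^(  -  1 )*541^(-1)*1601^1*1847^1 =-11828188/2705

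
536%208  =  120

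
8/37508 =2/9377=0.00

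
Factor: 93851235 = 3^2*5^1*233^1*8951^1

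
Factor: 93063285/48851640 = 2068073/1085592 = 2^( - 3) * 3^( - 1)*7^1*45233^( - 1 )*295439^1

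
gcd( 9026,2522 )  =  2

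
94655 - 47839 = 46816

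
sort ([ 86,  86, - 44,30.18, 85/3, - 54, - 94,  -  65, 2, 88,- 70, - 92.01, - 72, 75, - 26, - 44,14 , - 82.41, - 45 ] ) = [ - 94, - 92.01, -82.41,- 72, - 70, - 65, - 54, - 45,-44, - 44,-26, 2,14,85/3 , 30.18,75, 86,86 , 88] 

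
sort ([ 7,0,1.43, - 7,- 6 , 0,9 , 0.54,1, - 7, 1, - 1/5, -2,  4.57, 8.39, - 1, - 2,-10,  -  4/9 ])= [ - 10 , - 7, - 7, - 6, - 2, - 2, - 1, - 4/9 ,- 1/5 , 0, 0, 0.54,1, 1 , 1.43,  4.57 , 7,8.39,9 ] 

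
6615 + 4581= 11196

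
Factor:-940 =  - 2^2* 5^1*47^1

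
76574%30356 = 15862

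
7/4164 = 7/4164 = 0.00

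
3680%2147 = 1533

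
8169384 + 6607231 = 14776615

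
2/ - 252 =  - 1 + 125/126  =  - 0.01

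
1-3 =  - 2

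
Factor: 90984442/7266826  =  45492221/3633413 =7^(-1)*17^1*31^1*311^(  -  1) * 1669^ (  -  1) * 86323^1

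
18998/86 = 220+39/43 =220.91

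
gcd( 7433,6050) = 1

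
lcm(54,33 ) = 594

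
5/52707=5/52707 = 0.00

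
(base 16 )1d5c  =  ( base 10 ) 7516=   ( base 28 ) 9GC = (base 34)6h2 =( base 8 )16534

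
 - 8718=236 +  - 8954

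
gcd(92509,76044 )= 1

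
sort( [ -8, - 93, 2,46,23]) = [ - 93, - 8,2, 23, 46]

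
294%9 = 6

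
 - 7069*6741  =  -47652129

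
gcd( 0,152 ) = 152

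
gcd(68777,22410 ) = 1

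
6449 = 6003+446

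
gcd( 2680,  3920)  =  40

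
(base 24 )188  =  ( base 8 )1410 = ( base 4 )30020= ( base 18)272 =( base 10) 776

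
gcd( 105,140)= 35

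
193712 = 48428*4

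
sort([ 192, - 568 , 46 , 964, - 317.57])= [ - 568, - 317.57, 46,192,  964] 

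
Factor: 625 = 5^4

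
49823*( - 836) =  - 41652028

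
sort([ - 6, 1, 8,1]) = [ - 6, 1,  1, 8 ]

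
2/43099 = 2/43099 = 0.00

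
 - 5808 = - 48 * 121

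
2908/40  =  72+7/10  =  72.70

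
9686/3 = 3228+2/3   =  3228.67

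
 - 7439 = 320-7759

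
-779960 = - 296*2635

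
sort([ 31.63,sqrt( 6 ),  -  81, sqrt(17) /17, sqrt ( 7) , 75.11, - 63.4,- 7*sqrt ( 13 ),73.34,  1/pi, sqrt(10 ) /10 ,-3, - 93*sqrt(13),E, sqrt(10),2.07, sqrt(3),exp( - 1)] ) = [  -  93*sqrt(13) , - 81, - 63.4, - 7*sqrt( 13), - 3,  sqrt(17)/17, sqrt ( 10 )/10, 1/pi , exp (-1 ), sqrt(3 ),2.07, sqrt(6),sqrt(7 ), E,sqrt(10),31.63, 73.34, 75.11 ] 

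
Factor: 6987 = 3^1*17^1*137^1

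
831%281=269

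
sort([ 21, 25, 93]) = [ 21 , 25, 93 ]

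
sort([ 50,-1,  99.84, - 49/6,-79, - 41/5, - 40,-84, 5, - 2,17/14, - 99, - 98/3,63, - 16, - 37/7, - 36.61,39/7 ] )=[ - 99, - 84, -79,-40, - 36.61, - 98/3, - 16 , - 41/5, - 49/6, - 37/7, - 2, - 1,17/14, 5,39/7, 50,63,99.84] 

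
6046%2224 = 1598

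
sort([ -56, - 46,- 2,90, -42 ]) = [  -  56,-46, - 42, - 2,90]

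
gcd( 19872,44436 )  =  276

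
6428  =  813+5615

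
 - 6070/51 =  - 6070/51  =  - 119.02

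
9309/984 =9 + 151/328 = 9.46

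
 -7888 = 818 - 8706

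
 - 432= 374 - 806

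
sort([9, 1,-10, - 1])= [ - 10,-1,1 , 9 ] 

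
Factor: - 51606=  - 2^1 *3^2*47^1*  61^1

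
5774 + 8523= 14297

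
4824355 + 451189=5275544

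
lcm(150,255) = 2550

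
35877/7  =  5125 + 2/7 = 5125.29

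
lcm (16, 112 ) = 112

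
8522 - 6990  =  1532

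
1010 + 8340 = 9350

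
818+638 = 1456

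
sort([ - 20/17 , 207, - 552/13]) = [ -552/13, - 20/17 , 207] 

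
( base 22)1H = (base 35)14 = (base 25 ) 1e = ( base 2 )100111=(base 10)39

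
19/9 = 19/9 = 2.11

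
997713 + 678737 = 1676450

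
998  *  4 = 3992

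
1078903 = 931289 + 147614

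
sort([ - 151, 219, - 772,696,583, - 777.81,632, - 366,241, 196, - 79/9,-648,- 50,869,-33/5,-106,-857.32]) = [-857.32,  -  777.81,-772, - 648,  -  366,-151,  -  106,-50, - 79/9, - 33/5,196,219,  241, 583, 632,696, 869] 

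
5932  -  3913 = 2019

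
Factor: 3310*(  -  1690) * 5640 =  - 31549596000=- 2^5*3^1*5^3*13^2*47^1*331^1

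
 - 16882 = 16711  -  33593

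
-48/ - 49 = 48/49  =  0.98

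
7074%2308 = 150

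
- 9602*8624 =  - 82807648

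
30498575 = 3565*8555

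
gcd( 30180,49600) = 20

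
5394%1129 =878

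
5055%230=225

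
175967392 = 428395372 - 252427980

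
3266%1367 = 532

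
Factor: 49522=2^1 * 11^1 *2251^1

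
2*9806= 19612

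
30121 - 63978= - 33857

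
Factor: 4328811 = 3^2*480979^1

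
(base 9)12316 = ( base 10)8277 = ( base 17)1BAF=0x2055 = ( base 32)82L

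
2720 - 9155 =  - 6435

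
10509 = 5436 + 5073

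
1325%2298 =1325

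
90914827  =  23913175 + 67001652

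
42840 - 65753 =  - 22913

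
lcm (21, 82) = 1722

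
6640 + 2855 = 9495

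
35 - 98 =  - 63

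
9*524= 4716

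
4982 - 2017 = 2965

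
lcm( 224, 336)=672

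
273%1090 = 273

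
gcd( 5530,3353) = 7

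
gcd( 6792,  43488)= 24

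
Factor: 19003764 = 2^2*3^1*13^1*43^1*2833^1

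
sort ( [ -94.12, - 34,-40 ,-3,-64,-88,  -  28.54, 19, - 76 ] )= [ - 94.12,-88,-76,-64, - 40, -34, - 28.54,-3, 19 ] 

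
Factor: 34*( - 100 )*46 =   -  156400 = -2^4*5^2*17^1*23^1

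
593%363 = 230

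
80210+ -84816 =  -4606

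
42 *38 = 1596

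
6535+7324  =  13859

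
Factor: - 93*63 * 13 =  - 76167 = -3^3 *7^1*13^1*31^1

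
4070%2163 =1907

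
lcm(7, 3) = 21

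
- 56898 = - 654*87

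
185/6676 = 185/6676 = 0.03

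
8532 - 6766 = 1766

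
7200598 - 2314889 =4885709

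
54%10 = 4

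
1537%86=75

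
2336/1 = 2336   =  2336.00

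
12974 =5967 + 7007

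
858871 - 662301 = 196570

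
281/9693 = 281/9693 = 0.03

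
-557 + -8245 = -8802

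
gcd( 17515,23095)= 155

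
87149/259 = 336+125/259 = 336.48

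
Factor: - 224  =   - 2^5*7^1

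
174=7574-7400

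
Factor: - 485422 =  - 2^1*7^1*34673^1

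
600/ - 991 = -600/991=- 0.61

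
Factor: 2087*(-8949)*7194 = -134359194222 = - 2^1*3^2*11^1*19^1*109^1*157^1*2087^1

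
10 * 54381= 543810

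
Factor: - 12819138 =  - 2^1*3^1*1259^1 * 1697^1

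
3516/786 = 586/131 = 4.47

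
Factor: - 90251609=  - 7^1*23^1*47^1*11927^1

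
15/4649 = 15/4649 = 0.00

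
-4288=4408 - 8696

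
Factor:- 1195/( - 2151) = 5/9 = 3^( - 2 )*5^1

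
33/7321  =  33/7321 =0.00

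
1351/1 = 1351  =  1351.00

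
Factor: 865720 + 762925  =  1628645= 5^1 * 325729^1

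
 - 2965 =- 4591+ 1626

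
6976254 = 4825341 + 2150913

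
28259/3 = 9419+2/3 =9419.67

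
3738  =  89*42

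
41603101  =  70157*593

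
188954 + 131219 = 320173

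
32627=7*4661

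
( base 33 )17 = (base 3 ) 1111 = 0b101000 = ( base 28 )1c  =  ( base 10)40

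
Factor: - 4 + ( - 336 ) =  - 2^2 * 5^1*17^1 = - 340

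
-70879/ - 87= 814 + 61/87=814.70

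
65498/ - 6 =-10917 + 2/3 = - 10916.33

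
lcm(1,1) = 1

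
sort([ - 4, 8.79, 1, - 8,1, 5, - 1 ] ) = [ - 8 ,- 4, - 1,1, 1, 5,8.79] 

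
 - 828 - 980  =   - 1808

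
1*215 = 215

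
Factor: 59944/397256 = 59/391  =  17^( - 1)*23^(- 1 )*59^1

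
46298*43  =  1990814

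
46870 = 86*545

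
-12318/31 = -398 +20/31 = - 397.35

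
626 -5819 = - 5193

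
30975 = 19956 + 11019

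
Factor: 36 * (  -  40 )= - 1440 =- 2^5*3^2*5^1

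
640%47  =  29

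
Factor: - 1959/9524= - 2^ ( - 2 ) * 3^1*653^1*2381^(  -  1 )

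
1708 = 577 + 1131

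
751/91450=751/91450 = 0.01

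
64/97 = 64/97 = 0.66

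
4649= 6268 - 1619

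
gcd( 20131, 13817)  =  41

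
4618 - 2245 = 2373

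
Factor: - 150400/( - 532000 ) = 188/665 =2^2*5^( - 1)*7^( - 1) * 19^( -1) * 47^1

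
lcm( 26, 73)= 1898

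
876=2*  438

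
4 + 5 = 9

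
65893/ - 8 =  - 65893/8 = -8236.62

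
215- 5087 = -4872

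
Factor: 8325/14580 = 185/324 = 2^( - 2)*3^( - 4 )* 5^1 * 37^1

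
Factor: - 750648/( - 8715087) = 250216/2905029  =  2^3 *3^ ( - 2 )*31277^1*322781^( - 1 ) 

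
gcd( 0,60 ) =60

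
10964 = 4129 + 6835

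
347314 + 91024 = 438338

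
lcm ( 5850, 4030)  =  181350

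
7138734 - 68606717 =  - 61467983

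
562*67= 37654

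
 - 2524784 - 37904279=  - 40429063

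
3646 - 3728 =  - 82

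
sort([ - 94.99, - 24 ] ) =[ - 94.99,-24]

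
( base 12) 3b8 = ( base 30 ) j2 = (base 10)572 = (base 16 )23c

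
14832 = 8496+6336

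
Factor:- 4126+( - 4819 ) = -8945 = - 5^1 *1789^1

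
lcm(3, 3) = 3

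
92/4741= 92/4741 = 0.02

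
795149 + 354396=1149545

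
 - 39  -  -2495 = 2456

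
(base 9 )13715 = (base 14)3585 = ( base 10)9329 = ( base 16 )2471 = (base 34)82d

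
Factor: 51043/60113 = 47^( - 1)*1279^(-1) * 51043^1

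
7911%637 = 267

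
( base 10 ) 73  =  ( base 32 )29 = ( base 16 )49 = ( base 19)3g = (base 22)37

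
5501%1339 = 145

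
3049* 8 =24392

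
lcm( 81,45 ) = 405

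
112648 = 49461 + 63187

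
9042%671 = 319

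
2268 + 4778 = 7046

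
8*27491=219928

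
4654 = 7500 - 2846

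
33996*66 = 2243736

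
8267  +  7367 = 15634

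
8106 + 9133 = 17239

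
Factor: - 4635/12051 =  - 5^1 * 13^ ( - 1 ) = - 5/13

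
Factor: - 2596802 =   -  2^1*13^1*99877^1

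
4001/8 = 500 + 1/8 = 500.12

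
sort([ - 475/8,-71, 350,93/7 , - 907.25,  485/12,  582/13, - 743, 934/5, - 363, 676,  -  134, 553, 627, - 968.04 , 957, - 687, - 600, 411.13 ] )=[ - 968.04, - 907.25,  -  743, - 687, - 600, - 363, - 134 , - 71, - 475/8, 93/7,  485/12, 582/13, 934/5 , 350, 411.13, 553, 627,676 , 957]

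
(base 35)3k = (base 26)4l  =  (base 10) 125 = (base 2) 1111101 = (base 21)5k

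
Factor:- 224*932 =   -  208768 = - 2^7 * 7^1 * 233^1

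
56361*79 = 4452519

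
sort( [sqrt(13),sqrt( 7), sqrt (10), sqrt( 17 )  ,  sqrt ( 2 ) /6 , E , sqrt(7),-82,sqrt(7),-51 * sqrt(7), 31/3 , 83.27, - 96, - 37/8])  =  [ - 51*sqrt( 7 ), - 96, - 82, - 37/8,sqrt(2 ) /6,sqrt ( 7),  sqrt( 7 ),  sqrt (7 ),E,sqrt( 10 ),sqrt(13),  sqrt (17 ) , 31/3,83.27 ]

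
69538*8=556304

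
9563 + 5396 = 14959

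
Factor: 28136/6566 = 14068/3283 = 2^2*7^( - 2)*67^( - 1)*3517^1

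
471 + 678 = 1149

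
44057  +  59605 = 103662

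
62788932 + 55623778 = 118412710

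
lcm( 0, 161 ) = 0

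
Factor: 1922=2^1*31^2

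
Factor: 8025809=11^2*19^1*3491^1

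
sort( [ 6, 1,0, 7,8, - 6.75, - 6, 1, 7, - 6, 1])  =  [ - 6.75, - 6, - 6,0 , 1, 1,1,6,7, 7, 8 ]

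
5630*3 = 16890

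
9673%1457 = 931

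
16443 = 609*27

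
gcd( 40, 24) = 8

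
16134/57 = 5378/19 = 283.05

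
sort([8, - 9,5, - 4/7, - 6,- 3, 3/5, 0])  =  [ - 9, - 6, - 3, - 4/7,0 , 3/5,5 , 8]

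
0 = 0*3049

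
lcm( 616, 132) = 1848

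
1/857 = 1/857 =0.00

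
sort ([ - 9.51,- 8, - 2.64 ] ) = [ - 9.51, - 8,  -  2.64]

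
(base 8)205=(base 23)5i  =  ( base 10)133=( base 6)341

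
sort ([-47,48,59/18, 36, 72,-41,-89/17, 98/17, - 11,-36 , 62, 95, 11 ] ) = [ -47, - 41,-36, - 11,  -  89/17, 59/18, 98/17,11, 36, 48, 62,72, 95] 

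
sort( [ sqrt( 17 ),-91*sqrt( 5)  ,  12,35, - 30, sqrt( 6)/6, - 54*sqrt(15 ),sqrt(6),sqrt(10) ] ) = [ - 54*sqrt ( 15), - 91*sqrt(5), - 30,sqrt(6)/6, sqrt(6),sqrt( 10), sqrt ( 17 ), 12,35 ] 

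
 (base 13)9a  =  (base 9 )151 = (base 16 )7F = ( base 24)57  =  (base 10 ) 127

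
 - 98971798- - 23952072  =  -75019726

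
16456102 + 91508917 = 107965019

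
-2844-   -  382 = -2462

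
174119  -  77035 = 97084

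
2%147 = 2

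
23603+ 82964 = 106567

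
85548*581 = 49703388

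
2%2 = 0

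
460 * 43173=19859580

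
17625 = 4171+13454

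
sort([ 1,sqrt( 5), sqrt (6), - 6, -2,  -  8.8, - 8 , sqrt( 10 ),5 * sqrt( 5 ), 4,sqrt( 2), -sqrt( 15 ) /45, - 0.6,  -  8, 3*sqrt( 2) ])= [ - 8.8, - 8, - 8 ,  -  6 , - 2,-0.6, - sqrt(15) /45, 1,sqrt(2),  sqrt(5),sqrt ( 6) , sqrt( 10),4, 3*sqrt( 2),  5*sqrt( 5)] 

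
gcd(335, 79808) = 1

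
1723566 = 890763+832803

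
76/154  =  38/77 = 0.49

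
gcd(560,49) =7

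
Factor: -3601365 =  - 3^1 * 5^1*17^1*29^1*487^1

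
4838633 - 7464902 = - 2626269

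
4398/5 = 879 + 3/5= 879.60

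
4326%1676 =974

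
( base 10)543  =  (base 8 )1037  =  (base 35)fi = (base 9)663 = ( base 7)1404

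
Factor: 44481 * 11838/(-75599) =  - 2^1 * 3^2*17^( - 1)*1973^1*4447^( - 1) * 14827^1 = -  526566078/75599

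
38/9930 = 19/4965 = 0.00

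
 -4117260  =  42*(-98030) 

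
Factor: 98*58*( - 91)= - 517244  =  - 2^2 * 7^3* 13^1*29^1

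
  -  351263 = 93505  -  444768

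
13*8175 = 106275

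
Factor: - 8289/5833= -3^3*19^( - 1) = -27/19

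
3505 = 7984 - 4479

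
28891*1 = 28891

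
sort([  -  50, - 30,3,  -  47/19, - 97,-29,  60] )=[-97, - 50, - 30, - 29 , - 47/19,3,60]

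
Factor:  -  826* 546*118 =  - 53217528 = - 2^3*3^1*7^2*13^1*59^2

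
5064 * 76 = 384864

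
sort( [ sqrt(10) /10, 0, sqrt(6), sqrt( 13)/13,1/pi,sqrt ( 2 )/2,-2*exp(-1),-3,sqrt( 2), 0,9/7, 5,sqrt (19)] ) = [ - 3, -2*exp( - 1),0,0 , sqrt( 13 )/13,sqrt(10) /10,  1/pi,  sqrt(2)/2,9/7,sqrt( 2) , sqrt ( 6),sqrt( 19), 5 ]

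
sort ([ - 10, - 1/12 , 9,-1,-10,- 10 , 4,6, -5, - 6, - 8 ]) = [ - 10, -10,- 10, - 8,  -  6,  -  5, - 1, - 1/12, 4, 6, 9] 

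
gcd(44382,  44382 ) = 44382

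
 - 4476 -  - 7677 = 3201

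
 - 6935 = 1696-8631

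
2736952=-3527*( -776) 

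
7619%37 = 34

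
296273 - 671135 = - 374862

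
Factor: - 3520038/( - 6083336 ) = 2^(-2) * 3^1*7^ (-1) * 71^1*8263^1 *108631^ ( - 1)= 1760019/3041668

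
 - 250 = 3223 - 3473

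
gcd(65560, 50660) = 2980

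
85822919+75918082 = 161741001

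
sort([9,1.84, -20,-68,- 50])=[-68, - 50,-20, 1.84,9]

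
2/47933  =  2/47933 = 0.00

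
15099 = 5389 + 9710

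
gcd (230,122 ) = 2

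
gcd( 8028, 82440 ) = 36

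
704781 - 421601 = 283180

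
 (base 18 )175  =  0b111000111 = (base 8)707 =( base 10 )455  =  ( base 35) d0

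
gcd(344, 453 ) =1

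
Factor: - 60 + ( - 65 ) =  - 125 = -5^3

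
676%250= 176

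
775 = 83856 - 83081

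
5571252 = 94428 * 59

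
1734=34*51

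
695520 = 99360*7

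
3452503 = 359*9617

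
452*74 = 33448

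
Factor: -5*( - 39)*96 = 18720 =2^5*3^2*5^1*13^1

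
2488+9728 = 12216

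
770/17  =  770/17 = 45.29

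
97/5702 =97/5702= 0.02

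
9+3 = 12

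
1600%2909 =1600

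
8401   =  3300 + 5101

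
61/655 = 61/655 = 0.09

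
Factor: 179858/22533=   886/111 = 2^1*3^(-1 )*37^(-1 )*443^1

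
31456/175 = 179 + 131/175 = 179.75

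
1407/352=1407/352 = 4.00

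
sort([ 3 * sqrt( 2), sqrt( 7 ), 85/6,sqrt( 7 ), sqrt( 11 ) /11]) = [ sqrt(11 )/11, sqrt( 7), sqrt ( 7 ) , 3*sqrt(2),  85/6]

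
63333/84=21111/28 = 753.96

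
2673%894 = 885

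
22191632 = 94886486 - 72694854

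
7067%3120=827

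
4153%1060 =973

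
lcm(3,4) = 12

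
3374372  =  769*4388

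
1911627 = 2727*701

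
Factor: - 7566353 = - 7566353^1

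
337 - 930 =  - 593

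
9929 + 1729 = 11658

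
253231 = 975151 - 721920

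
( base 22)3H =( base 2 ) 1010011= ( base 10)83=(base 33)2h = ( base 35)2D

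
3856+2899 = 6755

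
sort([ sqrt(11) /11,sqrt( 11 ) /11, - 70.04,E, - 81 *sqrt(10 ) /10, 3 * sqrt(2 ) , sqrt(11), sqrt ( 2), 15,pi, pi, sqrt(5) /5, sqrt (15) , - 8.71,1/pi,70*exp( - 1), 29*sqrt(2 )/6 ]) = [ - 70.04 , - 81* sqrt( 10 ) /10, - 8.71, sqrt(11)/11 , sqrt( 11)/11, 1/pi, sqrt( 5 )/5 , sqrt(2),  E, pi, pi, sqrt(11), sqrt( 15), 3*sqrt(2), 29*sqrt(2 ) /6 , 15 , 70*exp( - 1)]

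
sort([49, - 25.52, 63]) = [ - 25.52, 49, 63 ] 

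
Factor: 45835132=2^2* 7^1*1636969^1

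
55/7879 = 55/7879 = 0.01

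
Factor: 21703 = 11^1*1973^1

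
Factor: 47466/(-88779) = - 2^1 *3^3*101^( - 1) =- 54/101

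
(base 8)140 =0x60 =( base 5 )341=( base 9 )116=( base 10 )96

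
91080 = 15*6072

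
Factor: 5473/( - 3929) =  - 13^1*421^1*3929^( - 1)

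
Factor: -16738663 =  - 16738663^1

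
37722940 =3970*9502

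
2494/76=32 + 31/38 = 32.82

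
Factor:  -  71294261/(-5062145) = 5^( - 1)*11^( - 1 )*31^( - 1) * 79^1 * 83^2*131^1*2969^(- 1 ) 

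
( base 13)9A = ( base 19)6D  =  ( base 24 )57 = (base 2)1111111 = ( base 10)127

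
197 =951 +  - 754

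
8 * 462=3696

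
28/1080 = 7/270 = 0.03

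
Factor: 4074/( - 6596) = - 21/34 = - 2^ ( - 1)*3^1*7^1 * 17^(-1)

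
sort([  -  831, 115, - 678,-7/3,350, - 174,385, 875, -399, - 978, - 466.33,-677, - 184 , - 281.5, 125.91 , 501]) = [  -  978,-831,-678, - 677, - 466.33,-399, - 281.5, - 184,-174, - 7/3,115, 125.91, 350, 385, 501, 875] 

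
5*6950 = 34750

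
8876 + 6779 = 15655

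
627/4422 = 19/134  =  0.14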